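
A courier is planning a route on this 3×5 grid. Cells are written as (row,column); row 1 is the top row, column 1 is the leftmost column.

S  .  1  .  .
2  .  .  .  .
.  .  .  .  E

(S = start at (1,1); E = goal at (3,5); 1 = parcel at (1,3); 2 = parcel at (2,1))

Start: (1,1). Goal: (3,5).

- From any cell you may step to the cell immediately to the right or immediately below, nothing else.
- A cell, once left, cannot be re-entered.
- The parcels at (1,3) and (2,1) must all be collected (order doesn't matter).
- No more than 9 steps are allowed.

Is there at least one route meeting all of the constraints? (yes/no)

(2,1) is below but to the left of (1,3): going (1,3) → (2,1) would need a leftward move and (2,1) → (1,3) an upward move, so no right/down-only route can visit both required cells.

no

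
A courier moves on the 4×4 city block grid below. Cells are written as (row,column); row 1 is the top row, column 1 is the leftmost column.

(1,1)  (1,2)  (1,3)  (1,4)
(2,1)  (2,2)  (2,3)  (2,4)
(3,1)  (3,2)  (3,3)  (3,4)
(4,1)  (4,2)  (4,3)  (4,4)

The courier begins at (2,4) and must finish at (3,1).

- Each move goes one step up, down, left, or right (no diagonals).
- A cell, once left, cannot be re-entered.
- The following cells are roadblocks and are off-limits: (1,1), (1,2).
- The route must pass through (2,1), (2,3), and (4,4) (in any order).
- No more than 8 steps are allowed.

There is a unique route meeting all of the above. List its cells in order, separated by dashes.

(2,4) - (3,4) - (4,4) - (4,3) - (3,3) - (2,3) - (2,2) - (2,1) - (3,1)

The budget equals the shortest possible length, so every move has to be on a shortest route through the required cells.
Route from (2,4): down 2 to (4,4), left 1 to (4,3), up 2 to (2,3), left 2 to (2,1), down 1 to (3,1) — 8 moves in all.
Check: all required cells visited; 8 ≤ 8 moves.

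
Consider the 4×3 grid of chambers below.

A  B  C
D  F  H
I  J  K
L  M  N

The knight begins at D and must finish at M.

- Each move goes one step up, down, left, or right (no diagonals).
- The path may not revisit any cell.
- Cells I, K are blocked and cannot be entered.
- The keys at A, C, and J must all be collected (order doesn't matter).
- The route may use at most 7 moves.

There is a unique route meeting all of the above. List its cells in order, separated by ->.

D -> A -> B -> C -> H -> F -> J -> M

The budget equals the shortest possible length, so every move has to be on a shortest route through the required cells.
Route from D: up to A, 2× right (reaching C), down to H, left to F, 2× down (reaching M) — 7 moves in all.
Check: all required cells visited; 7 ≤ 7 moves.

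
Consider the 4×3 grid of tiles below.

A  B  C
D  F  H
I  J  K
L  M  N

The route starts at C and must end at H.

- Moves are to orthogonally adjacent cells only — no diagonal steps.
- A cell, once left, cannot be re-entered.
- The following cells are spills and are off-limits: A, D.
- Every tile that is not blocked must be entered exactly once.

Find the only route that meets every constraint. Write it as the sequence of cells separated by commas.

Need to visit all 10 open cells exactly once, starting at C and ending at H.
Cell L has only two open neighbours (I and M), so the path must pass straight through it: one of those is the cell it's entered from and the other is where it exits.
Route from C: left to B, 2× down (reaching J), left to I, down to L, 2× right (reaching N), 2× up (reaching H) — 9 moves in all.
Check: all 10 open cells covered.

C, B, F, J, I, L, M, N, K, H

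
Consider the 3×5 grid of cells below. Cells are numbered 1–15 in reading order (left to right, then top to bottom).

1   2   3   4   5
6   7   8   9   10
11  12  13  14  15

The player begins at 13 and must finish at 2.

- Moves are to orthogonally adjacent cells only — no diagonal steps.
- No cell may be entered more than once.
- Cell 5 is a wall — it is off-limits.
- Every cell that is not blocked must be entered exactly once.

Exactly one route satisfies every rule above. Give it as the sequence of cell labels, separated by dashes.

Need to visit all 14 open cells exactly once, starting at 13 and ending at 2.
Route from 13: 2× right (reaching 15), up to 10, left to 9, up to 4, left to 3, down to 8, left to 7, down to 12, left to 11, 2× up (reaching 1), right to 2 — 13 moves in all.
Check: all 14 open cells covered.

13 - 14 - 15 - 10 - 9 - 4 - 3 - 8 - 7 - 12 - 11 - 6 - 1 - 2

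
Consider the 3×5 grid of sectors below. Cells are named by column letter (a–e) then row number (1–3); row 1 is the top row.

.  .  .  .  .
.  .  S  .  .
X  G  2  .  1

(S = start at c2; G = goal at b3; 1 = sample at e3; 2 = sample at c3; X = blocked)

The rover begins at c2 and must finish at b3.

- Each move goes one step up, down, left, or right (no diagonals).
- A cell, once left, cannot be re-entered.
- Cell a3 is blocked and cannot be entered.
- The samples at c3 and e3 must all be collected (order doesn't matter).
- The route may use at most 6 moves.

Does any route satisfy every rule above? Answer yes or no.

One route that works: c2 → d2 → e2 → e3 → d3 → c3 → b3.

yes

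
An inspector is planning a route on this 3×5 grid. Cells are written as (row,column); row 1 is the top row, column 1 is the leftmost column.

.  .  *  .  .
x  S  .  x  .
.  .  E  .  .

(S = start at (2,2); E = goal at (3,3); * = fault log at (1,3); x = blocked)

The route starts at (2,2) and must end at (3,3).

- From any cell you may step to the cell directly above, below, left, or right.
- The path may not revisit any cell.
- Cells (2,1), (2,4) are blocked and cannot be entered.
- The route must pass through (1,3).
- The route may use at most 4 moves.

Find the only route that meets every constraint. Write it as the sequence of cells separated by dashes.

The 4-move cap with required stops at (1,3) leaves no slack for detours.
Route from (2,2): up to (1,2), right to (1,3), 2× down (reaching (3,3)) — 4 moves in all.
Check: all required cells visited; 4 ≤ 4 moves.

(2,2) - (1,2) - (1,3) - (2,3) - (3,3)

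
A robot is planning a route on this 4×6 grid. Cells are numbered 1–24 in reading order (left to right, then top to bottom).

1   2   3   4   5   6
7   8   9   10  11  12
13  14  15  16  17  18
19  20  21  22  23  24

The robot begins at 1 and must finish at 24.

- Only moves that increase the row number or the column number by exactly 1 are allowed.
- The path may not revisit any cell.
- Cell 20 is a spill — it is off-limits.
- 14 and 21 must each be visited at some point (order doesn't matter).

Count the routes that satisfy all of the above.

3

A right/down-only route from 1 to 24 makes exactly 3 down-moves and 5 right-moves in some order.
With no other constraints that would be C(8,3) = 56 routes.
A monotone route can only reach the required cells in the order 14, 21, so split there and multiply the segment counts (each segment already excludes blocked cells): 1→14: 3; 14→21: 1; 21→24: 1; product = 3.
That gives 3 routes.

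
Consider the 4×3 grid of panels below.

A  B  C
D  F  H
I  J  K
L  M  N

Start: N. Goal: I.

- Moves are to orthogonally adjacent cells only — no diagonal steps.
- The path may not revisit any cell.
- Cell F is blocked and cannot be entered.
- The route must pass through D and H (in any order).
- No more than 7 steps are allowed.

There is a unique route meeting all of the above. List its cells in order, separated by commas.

The budget equals the shortest possible length, so every move has to be on a shortest route through the required cells.
Route from N: up 3 to C, left 2 to A, down 2 to I — 7 moves in all.
Check: all required cells visited; 7 ≤ 7 moves.

N, K, H, C, B, A, D, I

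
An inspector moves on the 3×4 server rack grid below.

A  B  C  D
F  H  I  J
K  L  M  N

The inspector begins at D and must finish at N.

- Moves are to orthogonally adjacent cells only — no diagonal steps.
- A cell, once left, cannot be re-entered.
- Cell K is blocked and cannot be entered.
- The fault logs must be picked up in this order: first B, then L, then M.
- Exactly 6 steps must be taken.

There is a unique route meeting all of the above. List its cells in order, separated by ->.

The waypoints must appear in the order B, L, M, with no cell reused.
Route from D: left 2 to B, down 2 to L, right 2 to N — 6 moves in all.
Check: order respected (B at step 2, L at step 4, M at step 5); 6 moves as required.

D -> C -> B -> H -> L -> M -> N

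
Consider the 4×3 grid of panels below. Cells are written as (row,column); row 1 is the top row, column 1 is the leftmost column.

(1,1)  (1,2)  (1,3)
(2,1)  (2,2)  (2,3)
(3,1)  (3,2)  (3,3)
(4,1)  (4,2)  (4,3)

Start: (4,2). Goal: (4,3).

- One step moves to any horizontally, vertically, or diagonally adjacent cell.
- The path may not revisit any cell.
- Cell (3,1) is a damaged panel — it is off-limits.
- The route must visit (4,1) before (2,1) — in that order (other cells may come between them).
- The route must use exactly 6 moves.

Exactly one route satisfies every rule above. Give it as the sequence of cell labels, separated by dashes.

The waypoints must appear in the order (4,1), (2,1), with no cell reused.
Route from (4,2): left to (4,1), up-right to (3,2), up-left to (2,1), right to (2,2), down-right to (3,3), down to (4,3) — 6 moves in all.
Check: order respected ((4,1) at step 1, (2,1) at step 3); 6 moves as required.

(4,2) - (4,1) - (3,2) - (2,1) - (2,2) - (3,3) - (4,3)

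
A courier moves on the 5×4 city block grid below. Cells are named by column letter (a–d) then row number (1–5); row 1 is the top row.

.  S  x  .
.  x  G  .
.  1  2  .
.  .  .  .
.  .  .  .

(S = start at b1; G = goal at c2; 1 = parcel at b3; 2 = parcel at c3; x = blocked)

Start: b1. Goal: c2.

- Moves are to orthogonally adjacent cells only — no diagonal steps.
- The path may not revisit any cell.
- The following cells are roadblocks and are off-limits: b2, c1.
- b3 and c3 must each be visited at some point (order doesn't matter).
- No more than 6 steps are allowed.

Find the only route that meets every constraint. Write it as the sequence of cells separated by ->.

Any route must reach b3 and c3 and still end at c2 within 6 moves, so the order of the required stops is forced.
Route from b1: left 1 to a1, down 2 to a3, right 2 to c3, up 1 to c2 — 6 moves in all.
Check: all required cells visited; 6 ≤ 6 moves.

b1 -> a1 -> a2 -> a3 -> b3 -> c3 -> c2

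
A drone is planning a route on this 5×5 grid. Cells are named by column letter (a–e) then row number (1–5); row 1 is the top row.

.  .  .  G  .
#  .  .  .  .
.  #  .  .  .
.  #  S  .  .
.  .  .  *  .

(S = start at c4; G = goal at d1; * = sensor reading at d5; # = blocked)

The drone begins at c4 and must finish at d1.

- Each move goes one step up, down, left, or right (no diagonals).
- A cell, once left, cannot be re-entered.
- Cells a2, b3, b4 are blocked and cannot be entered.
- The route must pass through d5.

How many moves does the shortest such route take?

Any route passes through d5 somewhere between c4 and d1. Summing Manhattan distances along the two legs (c4 → d5 → d1) gives a lower bound of 2 + 4 = 6 moves.
A route of 6 moves achieves this: c4 → c5 → d5 → d4 → d3 → d2 → d1.
Since 6 matches the lower bound, it is optimal.

6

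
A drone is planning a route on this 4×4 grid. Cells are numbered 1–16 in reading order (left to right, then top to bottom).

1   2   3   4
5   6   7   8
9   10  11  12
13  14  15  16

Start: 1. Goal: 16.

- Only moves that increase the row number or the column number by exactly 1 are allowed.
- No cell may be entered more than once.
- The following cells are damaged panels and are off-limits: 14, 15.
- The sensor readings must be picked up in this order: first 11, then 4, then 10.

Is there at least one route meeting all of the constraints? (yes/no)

4 lies above 11, so going from 11 to 4 would need an upward move — but moves only go right/down, so 11 cannot be visited before 4.

no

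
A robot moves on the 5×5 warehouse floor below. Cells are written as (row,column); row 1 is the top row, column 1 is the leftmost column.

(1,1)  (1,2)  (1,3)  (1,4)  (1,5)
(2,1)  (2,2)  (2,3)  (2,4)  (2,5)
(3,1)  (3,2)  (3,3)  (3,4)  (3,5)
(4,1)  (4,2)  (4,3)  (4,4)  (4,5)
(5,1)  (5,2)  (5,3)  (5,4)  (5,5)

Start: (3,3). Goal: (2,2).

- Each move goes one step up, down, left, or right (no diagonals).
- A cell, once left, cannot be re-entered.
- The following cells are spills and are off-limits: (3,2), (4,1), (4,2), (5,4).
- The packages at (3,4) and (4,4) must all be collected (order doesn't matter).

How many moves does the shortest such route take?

Any route passes through (3,4) and (4,4) in some order between (3,3) and (2,2). Summing Manhattan distances along each leg and taking the cheapest ordering ((3,3) → (4,4) → (3,4) → (2,2)) gives a lower bound of 2 + 1 + 3 = 6 moves.
A route of 6 moves achieves this: (3,3) → (4,3) → (4,4) → (3,4) → (2,4) → (2,3) → (2,2).
Since 6 matches the lower bound, it is optimal.

6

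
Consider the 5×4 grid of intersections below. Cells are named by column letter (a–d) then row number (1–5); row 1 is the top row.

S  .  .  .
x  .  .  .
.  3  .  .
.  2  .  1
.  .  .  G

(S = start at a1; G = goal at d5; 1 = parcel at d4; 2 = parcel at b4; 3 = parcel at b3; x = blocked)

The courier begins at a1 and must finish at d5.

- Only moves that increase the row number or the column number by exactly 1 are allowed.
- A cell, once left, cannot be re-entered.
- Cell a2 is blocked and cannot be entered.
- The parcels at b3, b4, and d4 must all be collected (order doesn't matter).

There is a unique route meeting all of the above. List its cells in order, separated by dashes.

a1 - b1 - b2 - b3 - b4 - c4 - d4 - d5

Moves only go right or down, so the column and row indices never decrease.
Route from a1: right 1 to b1, down 3 to b4, right 2 to d4, down 1 to d5 — 7 moves in all.
Check: all required cells visited.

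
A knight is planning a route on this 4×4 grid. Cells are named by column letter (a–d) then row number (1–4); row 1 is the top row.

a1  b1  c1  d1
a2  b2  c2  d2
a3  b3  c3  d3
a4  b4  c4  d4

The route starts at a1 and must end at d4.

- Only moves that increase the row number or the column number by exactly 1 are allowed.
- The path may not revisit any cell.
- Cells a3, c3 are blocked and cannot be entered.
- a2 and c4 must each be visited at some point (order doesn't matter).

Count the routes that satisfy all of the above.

1

A right/down-only route from a1 to d4 makes exactly 3 down-moves and 3 right-moves in some order.
With no other constraints that would be C(6,3) = 20 routes.
A monotone route can only reach the required cells in the order a2, c4, so split there and multiply the segment counts (each segment already excludes blocked cells): a1→a2: 1; a2→c4: 1; c4→d4: 1; product = 1.
That gives 1 route.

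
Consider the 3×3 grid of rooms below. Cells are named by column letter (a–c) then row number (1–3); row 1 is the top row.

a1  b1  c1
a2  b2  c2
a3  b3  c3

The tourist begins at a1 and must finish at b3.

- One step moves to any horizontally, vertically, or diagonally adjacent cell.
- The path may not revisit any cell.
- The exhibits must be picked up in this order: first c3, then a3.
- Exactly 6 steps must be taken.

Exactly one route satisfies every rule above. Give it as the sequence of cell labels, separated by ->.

a1 -> b1 -> c2 -> c3 -> b2 -> a3 -> b3

The waypoints must appear in the order c3, a3, with no cell reused.
Route from a1: right to b1, down-right to c2, down to c3, up-left to b2, down-left to a3, right to b3 — 6 moves in all.
Check: order respected (c3 at step 3, a3 at step 5); 6 moves as required.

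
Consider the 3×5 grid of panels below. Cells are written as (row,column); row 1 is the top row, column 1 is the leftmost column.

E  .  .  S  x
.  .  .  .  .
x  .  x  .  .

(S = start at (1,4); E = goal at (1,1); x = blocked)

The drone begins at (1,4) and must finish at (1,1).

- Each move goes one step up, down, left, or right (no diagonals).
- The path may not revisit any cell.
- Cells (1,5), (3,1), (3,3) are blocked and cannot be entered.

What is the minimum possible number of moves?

3

The Manhattan distance from (1,4) to (1,1) is |1−1| + |4−1| = 3, so at least 3 moves are needed.
A route of 3 moves achieves this: (1,4) → (1,3) → (1,2) → (1,1).
Since 3 matches the lower bound, it is optimal.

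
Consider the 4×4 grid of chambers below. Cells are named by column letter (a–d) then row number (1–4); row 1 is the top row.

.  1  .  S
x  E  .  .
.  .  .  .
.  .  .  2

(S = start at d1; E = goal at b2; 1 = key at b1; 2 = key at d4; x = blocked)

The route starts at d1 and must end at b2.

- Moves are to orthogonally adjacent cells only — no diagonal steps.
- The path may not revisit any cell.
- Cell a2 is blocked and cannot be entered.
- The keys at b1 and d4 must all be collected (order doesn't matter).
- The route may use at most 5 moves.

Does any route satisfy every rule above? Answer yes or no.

no

Even ignoring the no-revisit rule, getting from d1 to b2, taking the cheapest ordering d1 → d4 → b1 → b2 needs at least 3 + 5 + 1 = 9 moves (Manhattan distance per leg), which exceeds the 5-move limit.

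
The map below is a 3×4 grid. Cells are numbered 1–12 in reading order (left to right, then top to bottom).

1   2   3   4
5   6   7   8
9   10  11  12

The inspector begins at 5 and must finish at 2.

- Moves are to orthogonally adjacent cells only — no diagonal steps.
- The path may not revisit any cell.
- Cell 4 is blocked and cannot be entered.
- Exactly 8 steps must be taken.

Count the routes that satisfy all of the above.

3

Need simple routes of exactly 8 moves from 5 to 2 (Manhattan distance 2, so 3 moves are spent on a detour and 3 undoing it).
Enumerating: 5 9 10 11 12 8 7 3 2 | 5 9 10 11 12 8 7 6 2 | 5 6 10 11 12 8 7 3 2.
That gives 3 routes.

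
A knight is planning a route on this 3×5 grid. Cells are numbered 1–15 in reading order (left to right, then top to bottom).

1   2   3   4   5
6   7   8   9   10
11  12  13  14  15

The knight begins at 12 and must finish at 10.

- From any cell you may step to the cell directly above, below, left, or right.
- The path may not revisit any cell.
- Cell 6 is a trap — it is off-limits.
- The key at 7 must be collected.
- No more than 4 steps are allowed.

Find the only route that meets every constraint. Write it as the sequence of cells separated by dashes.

Any route must reach 7 and still end at 10 within 4 moves, so the order of the required stops is forced.
Route from 12: up to 7, 3× right (reaching 10) — 4 moves in all.
Check: all required cells visited; 4 ≤ 4 moves.

12 - 7 - 8 - 9 - 10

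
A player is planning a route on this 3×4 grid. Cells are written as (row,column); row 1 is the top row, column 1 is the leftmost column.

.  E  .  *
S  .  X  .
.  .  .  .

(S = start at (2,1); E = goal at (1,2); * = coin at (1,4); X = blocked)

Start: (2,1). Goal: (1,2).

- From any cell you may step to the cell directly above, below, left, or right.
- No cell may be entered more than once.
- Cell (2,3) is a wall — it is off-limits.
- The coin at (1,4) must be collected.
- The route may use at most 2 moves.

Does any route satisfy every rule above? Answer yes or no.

no

Even ignoring the no-revisit rule, getting from (2,1) to (1,2) via (1,4) needs at least 4 + 2 = 6 moves (Manhattan distance per leg), which exceeds the 2-move limit.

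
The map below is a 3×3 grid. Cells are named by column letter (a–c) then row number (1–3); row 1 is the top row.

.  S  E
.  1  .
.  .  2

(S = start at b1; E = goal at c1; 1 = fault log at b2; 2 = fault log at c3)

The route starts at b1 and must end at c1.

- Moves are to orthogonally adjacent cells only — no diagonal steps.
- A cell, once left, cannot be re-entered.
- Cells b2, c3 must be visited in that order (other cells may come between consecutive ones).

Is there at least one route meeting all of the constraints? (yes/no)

One route that works: b1 → b2 → b3 → c3 → c2 → c1.

yes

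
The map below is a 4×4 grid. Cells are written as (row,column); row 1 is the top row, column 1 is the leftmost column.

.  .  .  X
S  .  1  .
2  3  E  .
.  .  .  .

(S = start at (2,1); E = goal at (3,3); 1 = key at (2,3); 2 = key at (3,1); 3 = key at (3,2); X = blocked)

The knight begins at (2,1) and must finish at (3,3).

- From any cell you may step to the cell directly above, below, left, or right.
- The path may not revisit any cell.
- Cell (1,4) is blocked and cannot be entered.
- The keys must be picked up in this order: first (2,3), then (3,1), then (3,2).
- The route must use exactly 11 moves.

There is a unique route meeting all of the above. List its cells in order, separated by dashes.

The waypoints must appear in the order (2,3), (3,1), (3,2), with no cell reused.
Route from (2,1): 3× right (reaching (2,4)), 2× down (reaching (4,4)), 3× left (reaching (4,1)), up to (3,1), 2× right (reaching (3,3)) — 11 moves in all.
Check: order respected (1 at step 2, 2 at step 9, 3 at step 10); 11 moves as required.

(2,1) - (2,2) - (2,3) - (2,4) - (3,4) - (4,4) - (4,3) - (4,2) - (4,1) - (3,1) - (3,2) - (3,3)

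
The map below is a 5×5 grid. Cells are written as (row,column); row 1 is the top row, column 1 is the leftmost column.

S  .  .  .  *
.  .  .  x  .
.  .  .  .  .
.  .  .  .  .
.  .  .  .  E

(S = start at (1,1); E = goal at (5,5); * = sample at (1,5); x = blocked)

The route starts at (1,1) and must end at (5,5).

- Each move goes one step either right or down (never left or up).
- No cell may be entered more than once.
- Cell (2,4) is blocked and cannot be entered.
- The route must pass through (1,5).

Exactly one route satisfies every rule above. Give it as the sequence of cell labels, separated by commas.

(1,1), (1,2), (1,3), (1,4), (1,5), (2,5), (3,5), (4,5), (5,5)

Moves only go right or down, so the column and row indices never decrease.
Route from (1,1): 4× right (reaching (1,5)), 4× down (reaching (5,5)) — 8 moves in all.
Check: all required cells visited.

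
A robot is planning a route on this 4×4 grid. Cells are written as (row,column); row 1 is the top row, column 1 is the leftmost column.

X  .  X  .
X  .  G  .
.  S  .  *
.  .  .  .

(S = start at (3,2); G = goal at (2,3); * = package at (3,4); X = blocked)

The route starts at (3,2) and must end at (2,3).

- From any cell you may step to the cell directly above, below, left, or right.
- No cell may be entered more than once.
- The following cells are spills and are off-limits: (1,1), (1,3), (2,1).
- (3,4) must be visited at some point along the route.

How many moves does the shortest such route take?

4

Any route passes through (3,4) somewhere between (3,2) and (2,3). Summing Manhattan distances along the two legs ((3,2) → (3,4) → (2,3)) gives a lower bound of 2 + 2 = 4 moves.
A route of 4 moves achieves this: (3,2) → (3,3) → (3,4) → (2,4) → (2,3).
Since 4 matches the lower bound, it is optimal.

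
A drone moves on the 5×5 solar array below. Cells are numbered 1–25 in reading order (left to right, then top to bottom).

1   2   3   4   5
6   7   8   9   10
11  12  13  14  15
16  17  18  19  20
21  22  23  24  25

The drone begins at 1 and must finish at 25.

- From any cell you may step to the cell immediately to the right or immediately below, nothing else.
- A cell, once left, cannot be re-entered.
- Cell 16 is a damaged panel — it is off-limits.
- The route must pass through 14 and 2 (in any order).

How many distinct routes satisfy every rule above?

18

A right/down-only route from 1 to 25 makes exactly 4 down-moves and 4 right-moves in some order.
With no other constraints that would be C(8,4) = 70 routes.
A monotone route can only reach the required cells in the order 2, 14, so split there and multiply the segment counts (each segment already excludes blocked cells): 1→2: 1; 2→14: 6; 14→25: 3; product = 18.
That gives 18 routes.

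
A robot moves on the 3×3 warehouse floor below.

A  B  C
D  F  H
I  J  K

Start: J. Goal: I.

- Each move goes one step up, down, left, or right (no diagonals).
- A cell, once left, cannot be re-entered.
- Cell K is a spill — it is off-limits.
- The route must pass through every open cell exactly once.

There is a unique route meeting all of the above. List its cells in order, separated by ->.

Need to visit all 8 open cells exactly once, starting at J and ending at I.
Route from J: up to F, right to H, up to C, 2× left (reaching A), 2× down (reaching I) — 7 moves in all.
Check: all 8 open cells covered.

J -> F -> H -> C -> B -> A -> D -> I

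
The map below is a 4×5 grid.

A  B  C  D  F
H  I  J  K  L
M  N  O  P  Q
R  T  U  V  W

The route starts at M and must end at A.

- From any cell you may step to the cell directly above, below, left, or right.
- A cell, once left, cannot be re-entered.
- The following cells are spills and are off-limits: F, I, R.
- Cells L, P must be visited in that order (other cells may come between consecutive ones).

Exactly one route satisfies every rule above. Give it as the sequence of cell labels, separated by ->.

The waypoints must appear in the order L, P, with no cell reused.
Route from M: right to N, down to T, 3× right (reaching W), 2× up (reaching L), left to K, down to P, left to O, 2× up (reaching C), 2× left (reaching A) — 14 moves in all.
Check: order respected (L at step 7, P at step 9).

M -> N -> T -> U -> V -> W -> Q -> L -> K -> P -> O -> J -> C -> B -> A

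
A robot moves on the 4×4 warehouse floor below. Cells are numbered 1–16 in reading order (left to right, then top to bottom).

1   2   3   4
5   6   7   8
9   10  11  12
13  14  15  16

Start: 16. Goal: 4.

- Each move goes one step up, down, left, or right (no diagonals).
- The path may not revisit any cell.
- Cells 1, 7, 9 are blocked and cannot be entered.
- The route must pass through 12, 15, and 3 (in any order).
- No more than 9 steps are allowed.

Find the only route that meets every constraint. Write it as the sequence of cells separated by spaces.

The budget equals the shortest possible length, so every move has to be on a shortest route through the required cells.
Route from 16: up to 12, left to 11, down to 15, left to 14, 3× up (reaching 2), 2× right (reaching 4) — 9 moves in all.
Check: all required cells visited; 9 ≤ 9 moves.

16 12 11 15 14 10 6 2 3 4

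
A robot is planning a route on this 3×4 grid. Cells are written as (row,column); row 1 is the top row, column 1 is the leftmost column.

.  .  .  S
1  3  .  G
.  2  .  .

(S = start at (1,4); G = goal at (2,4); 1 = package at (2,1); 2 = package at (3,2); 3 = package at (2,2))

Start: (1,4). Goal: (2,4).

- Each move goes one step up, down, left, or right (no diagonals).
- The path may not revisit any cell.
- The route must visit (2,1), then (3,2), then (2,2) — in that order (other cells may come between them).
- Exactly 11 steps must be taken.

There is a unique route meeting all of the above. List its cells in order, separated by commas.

The waypoints must appear in the order (2,1), (3,2), (2,2), with no cell reused.
Route from (1,4): left 3 to (1,1), down 2 to (3,1), right 1 to (3,2), up 1 to (2,2), right 1 to (2,3), down 1 to (3,3), right 1 to (3,4), up 1 to (2,4) — 11 moves in all.
Check: order respected (1 at step 4, 2 at step 6, 3 at step 7); 11 moves as required.

(1,4), (1,3), (1,2), (1,1), (2,1), (3,1), (3,2), (2,2), (2,3), (3,3), (3,4), (2,4)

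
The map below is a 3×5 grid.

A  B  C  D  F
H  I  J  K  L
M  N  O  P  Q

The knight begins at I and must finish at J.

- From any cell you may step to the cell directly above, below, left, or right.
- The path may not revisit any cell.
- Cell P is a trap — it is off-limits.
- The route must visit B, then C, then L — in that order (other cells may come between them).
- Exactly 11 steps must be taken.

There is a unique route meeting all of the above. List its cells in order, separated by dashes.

I - N - M - H - A - B - C - D - F - L - K - J

The waypoints must appear in the order B, C, L, with no cell reused.
Route from I: down 1 to N, left 1 to M, up 2 to A, right 4 to F, down 1 to L, left 2 to J — 11 moves in all.
Check: order respected (B at step 5, C at step 6, L at step 9); 11 moves as required.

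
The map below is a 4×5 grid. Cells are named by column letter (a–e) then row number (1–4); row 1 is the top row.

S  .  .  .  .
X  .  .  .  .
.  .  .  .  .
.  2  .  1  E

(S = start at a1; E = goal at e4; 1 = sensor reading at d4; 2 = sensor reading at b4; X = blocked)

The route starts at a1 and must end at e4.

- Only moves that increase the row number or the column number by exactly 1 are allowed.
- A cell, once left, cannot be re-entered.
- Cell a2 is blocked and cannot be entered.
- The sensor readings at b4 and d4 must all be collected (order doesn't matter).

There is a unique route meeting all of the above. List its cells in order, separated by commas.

a1, b1, b2, b3, b4, c4, d4, e4

Moves only go right or down, so the column and row indices never decrease.
Route from a1: right to b1, 3× down (reaching b4), 3× right (reaching e4) — 7 moves in all.
Check: all required cells visited.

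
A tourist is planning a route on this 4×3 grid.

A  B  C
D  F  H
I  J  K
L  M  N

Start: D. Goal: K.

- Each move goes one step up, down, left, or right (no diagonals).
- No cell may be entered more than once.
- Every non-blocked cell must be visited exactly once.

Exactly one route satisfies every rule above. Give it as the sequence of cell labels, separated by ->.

D -> A -> B -> C -> H -> F -> J -> I -> L -> M -> N -> K

Need to visit all 12 open cells exactly once, starting at D and ending at K.
Route from D: up 1 to A, right 2 to C, down 1 to H, left 1 to F, down 1 to J, left 1 to I, down 1 to L, right 2 to N, up 1 to K — 11 moves in all.
Check: all 12 open cells covered.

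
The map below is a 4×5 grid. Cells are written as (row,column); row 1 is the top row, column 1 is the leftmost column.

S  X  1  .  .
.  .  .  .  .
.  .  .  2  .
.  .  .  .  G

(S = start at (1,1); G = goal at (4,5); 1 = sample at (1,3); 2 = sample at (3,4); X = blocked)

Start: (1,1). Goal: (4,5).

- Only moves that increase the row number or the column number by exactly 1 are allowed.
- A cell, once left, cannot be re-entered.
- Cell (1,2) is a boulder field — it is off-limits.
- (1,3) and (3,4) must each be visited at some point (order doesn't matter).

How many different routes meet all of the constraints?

0

A right/down-only route from (1,1) to (4,5) makes exactly 3 down-moves and 4 right-moves in some order.
With no other constraints that would be C(7,3) = 35 routes.
A monotone route can only reach the required cells in the order (1,3), (3,4), so split there and multiply the segment counts (each segment already excludes blocked cells): (1,1)→(1,3): 0; (1,3)→(3,4): 3; (3,4)→(4,5): 2; product = 0.
No route satisfies every constraint, so the count is 0.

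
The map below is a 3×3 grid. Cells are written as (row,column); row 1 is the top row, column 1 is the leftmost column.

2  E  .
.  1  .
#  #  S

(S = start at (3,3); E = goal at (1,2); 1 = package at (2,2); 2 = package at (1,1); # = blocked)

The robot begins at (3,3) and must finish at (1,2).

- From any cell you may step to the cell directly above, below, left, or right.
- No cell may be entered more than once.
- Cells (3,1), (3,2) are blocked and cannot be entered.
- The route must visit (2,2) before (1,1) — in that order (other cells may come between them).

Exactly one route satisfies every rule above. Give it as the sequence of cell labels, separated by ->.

(3,3) -> (2,3) -> (2,2) -> (2,1) -> (1,1) -> (1,2)

The waypoints must appear in the order (2,2), (1,1), with no cell reused.
Route from (3,3): up 1 to (2,3), left 2 to (2,1), up 1 to (1,1), right 1 to (1,2) — 5 moves in all.
Check: order respected (1 at step 2, 2 at step 4).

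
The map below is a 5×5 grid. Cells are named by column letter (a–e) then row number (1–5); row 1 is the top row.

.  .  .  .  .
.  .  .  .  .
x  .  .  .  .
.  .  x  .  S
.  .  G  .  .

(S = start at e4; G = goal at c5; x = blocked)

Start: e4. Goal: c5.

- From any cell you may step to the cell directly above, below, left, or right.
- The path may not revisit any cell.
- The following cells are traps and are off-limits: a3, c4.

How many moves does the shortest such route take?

3

The Manhattan distance from e4 to c5 is |4−5| + |5−3| = 3, so at least 3 moves are needed.
A route of 3 moves achieves this: e4 → e5 → d5 → c5.
Since 3 matches the lower bound, it is optimal.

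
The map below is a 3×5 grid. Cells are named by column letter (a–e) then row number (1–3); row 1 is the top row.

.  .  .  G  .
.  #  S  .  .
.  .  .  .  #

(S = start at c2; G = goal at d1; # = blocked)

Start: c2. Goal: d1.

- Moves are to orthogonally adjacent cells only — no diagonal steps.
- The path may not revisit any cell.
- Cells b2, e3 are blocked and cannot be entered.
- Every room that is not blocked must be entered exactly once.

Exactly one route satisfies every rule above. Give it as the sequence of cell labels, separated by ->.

Need to visit all 13 open cells exactly once, starting at c2 and ending at d1.
Route from c2: up 1 to c1, left 2 to a1, down 2 to a3, right 3 to d3, up 1 to d2, right 1 to e2, up 1 to e1, left 1 to d1 — 12 moves in all.
Check: all 13 open cells covered.

c2 -> c1 -> b1 -> a1 -> a2 -> a3 -> b3 -> c3 -> d3 -> d2 -> e2 -> e1 -> d1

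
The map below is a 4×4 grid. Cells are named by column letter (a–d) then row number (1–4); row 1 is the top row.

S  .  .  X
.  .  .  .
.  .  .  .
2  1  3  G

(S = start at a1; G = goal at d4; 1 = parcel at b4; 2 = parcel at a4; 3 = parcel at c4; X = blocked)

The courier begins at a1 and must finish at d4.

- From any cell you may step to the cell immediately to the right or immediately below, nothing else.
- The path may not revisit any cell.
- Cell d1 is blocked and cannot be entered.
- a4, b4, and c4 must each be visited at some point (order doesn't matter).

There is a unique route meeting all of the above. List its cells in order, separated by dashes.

a1 - a2 - a3 - a4 - b4 - c4 - d4

Moves only go right or down, so the column and row indices never decrease.
Route from a1: down 3 to a4, right 3 to d4 — 6 moves in all.
Check: all required cells visited.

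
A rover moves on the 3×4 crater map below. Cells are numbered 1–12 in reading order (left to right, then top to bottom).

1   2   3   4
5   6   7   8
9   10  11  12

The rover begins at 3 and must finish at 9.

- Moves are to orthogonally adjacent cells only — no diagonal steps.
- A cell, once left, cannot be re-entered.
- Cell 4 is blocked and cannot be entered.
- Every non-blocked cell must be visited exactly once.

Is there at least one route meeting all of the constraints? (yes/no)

yes

One route that works: 3 → 7 → 8 → 12 → 11 → 10 → 6 → 2 → 1 → 5 → 9.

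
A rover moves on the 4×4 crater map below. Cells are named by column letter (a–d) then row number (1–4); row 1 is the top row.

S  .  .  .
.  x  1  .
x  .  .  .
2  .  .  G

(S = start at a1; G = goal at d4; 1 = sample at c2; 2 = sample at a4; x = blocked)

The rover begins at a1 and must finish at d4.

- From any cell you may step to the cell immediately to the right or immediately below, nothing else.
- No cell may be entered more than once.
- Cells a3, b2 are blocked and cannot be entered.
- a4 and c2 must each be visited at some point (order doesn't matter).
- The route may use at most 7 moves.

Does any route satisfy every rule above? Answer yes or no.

a4 is below but to the left of c2: going c2 → a4 would need a leftward move and a4 → c2 an upward move, so no right/down-only route can visit both required cells.

no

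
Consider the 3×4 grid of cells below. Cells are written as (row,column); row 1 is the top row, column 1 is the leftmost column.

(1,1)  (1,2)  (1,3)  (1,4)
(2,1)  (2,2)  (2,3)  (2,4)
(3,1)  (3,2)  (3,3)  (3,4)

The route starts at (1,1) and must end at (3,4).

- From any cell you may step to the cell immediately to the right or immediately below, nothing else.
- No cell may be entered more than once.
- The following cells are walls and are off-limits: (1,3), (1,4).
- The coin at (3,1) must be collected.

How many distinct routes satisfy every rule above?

A right/down-only route from (1,1) to (3,4) makes exactly 2 down-moves and 3 right-moves in some order.
With no other constraints that would be C(5,2) = 10 routes.
Split at (3,1) and multiply the segment counts (each segment already excludes blocked cells): (1,1)→(3,1): 1; (3,1)→(3,4): 1; product = 1.
That gives 1 route.

1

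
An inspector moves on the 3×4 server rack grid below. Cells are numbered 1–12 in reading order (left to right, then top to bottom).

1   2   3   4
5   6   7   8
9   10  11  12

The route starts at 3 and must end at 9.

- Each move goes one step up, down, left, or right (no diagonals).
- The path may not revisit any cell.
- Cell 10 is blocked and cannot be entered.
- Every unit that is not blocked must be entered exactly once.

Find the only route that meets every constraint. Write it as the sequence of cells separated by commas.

3, 4, 8, 12, 11, 7, 6, 2, 1, 5, 9

Need to visit all 11 open cells exactly once, starting at 3 and ending at 9.
Route from 3: right 1 to 4, down 2 to 12, left 1 to 11, up 1 to 7, left 1 to 6, up 1 to 2, left 1 to 1, down 2 to 9 — 10 moves in all.
Check: all 11 open cells covered.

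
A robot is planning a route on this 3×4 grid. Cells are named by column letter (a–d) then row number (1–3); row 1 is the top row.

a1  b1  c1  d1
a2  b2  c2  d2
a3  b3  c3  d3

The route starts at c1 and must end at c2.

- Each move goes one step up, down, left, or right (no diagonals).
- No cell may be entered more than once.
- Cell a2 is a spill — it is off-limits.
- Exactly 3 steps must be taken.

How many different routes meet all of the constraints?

2

Need simple routes of exactly 3 moves from c1 to c2 (Manhattan distance 1, so 1 moves are spent on a detour and 1 undoing it).
Enumerating: c1 b1 b2 c2 | c1 d1 d2 c2.
That gives 2 routes.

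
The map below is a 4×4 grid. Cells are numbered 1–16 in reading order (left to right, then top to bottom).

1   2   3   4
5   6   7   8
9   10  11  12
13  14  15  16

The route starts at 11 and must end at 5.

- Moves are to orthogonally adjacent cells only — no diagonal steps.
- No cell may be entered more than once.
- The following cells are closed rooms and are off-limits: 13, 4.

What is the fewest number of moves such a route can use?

The Manhattan distance from 11 to 5 is |3−2| + |3−1| = 3, so at least 3 moves are needed.
A route of 3 moves achieves this: 11 → 7 → 6 → 5.
Since 3 matches the lower bound, it is optimal.

3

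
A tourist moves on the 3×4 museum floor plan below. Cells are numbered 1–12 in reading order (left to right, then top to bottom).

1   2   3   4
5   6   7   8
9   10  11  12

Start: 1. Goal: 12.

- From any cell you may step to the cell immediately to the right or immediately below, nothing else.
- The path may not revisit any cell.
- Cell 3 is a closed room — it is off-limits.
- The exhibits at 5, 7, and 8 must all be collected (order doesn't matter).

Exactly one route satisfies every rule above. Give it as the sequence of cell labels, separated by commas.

Moves only go right or down, so the column and row indices never decrease.
Route from 1: down to 5, 3× right (reaching 8), down to 12 — 5 moves in all.
Check: all required cells visited.

1, 5, 6, 7, 8, 12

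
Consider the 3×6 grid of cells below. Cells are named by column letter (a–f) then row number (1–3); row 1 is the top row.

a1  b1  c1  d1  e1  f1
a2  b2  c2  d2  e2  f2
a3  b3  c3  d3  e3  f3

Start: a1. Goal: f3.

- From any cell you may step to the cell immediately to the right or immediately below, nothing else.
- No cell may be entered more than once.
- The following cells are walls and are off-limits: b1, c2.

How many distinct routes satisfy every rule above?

A right/down-only route from a1 to f3 makes exactly 2 down-moves and 5 right-moves in some order.
With no other constraints that would be C(7,2) = 21 routes.
Subtract routes through each blocked cell (inclusion–exclusion for overlaps): − through b1: 15 − through c2: 12 + through b1&c2: 8 → 2.
That gives 2 routes.

2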